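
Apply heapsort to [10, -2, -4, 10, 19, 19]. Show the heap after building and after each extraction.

Build heap: [19, 10, 19, 10, -2, -4]
Extract 19: [19, 10, -4, 10, -2, 19]
Extract 19: [10, 10, -4, -2, 19, 19]
Extract 10: [10, -2, -4, 10, 19, 19]
Extract 10: [-2, -4, 10, 10, 19, 19]
Extract -2: [-4, -2, 10, 10, 19, 19]


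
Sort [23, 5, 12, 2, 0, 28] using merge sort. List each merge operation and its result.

Divide and conquer:
  Merge [5] + [12] -> [5, 12]
  Merge [23] + [5, 12] -> [5, 12, 23]
  Merge [0] + [28] -> [0, 28]
  Merge [2] + [0, 28] -> [0, 2, 28]
  Merge [5, 12, 23] + [0, 2, 28] -> [0, 2, 5, 12, 23, 28]


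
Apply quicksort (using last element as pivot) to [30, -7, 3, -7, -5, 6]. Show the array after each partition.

Partition 1: pivot=6 at index 4 -> [-7, 3, -7, -5, 6, 30]
Partition 2: pivot=-5 at index 2 -> [-7, -7, -5, 3, 6, 30]
Partition 3: pivot=-7 at index 1 -> [-7, -7, -5, 3, 6, 30]


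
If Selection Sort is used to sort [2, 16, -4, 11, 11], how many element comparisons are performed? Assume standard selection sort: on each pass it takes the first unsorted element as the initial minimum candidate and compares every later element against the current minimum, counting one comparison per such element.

Pass 1: scan indices 1..4 for the minimum = 4 comparison(s); min is -4, place at index 0 -> [-4, 16, 2, 11, 11]
Pass 2: scan indices 2..4 for the minimum = 3 comparison(s); min is 2, place at index 1 -> [-4, 2, 16, 11, 11]
Pass 3: scan indices 3..4 for the minimum = 2 comparison(s); min is 11, place at index 2 -> [-4, 2, 11, 16, 11]
Pass 4: scan indices 4..4 for the minimum = 1 comparison(s); min is 11, place at index 3 -> [-4, 2, 11, 11, 16]
Selection sort always scans the whole unsorted suffix, so the count is (n-1) + (n-2) + ... + 1 = n(n-1)/2 = 5*4/2 = 10 regardless of the input order.
Total comparisons: 4 + 3 + 2 + 1 = 10


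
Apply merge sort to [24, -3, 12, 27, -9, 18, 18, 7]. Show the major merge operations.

Divide and conquer:
  Merge [24] + [-3] -> [-3, 24]
  Merge [12] + [27] -> [12, 27]
  Merge [-3, 24] + [12, 27] -> [-3, 12, 24, 27]
  Merge [-9] + [18] -> [-9, 18]
  Merge [18] + [7] -> [7, 18]
  Merge [-9, 18] + [7, 18] -> [-9, 7, 18, 18]
  Merge [-3, 12, 24, 27] + [-9, 7, 18, 18] -> [-9, -3, 7, 12, 18, 18, 24, 27]


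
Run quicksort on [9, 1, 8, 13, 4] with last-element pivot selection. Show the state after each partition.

Partition 1: pivot=4 at index 1 -> [1, 4, 8, 13, 9]
Partition 2: pivot=9 at index 3 -> [1, 4, 8, 9, 13]


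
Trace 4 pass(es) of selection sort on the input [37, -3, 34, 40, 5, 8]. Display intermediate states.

Pass 1: Select minimum -3 at index 1, swap -> [-3, 37, 34, 40, 5, 8]
Pass 2: Select minimum 5 at index 4, swap -> [-3, 5, 34, 40, 37, 8]
Pass 3: Select minimum 8 at index 5, swap -> [-3, 5, 8, 40, 37, 34]
Pass 4: Select minimum 34 at index 5, swap -> [-3, 5, 8, 34, 37, 40]


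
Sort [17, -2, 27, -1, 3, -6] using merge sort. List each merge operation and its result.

Divide and conquer:
  Merge [-2] + [27] -> [-2, 27]
  Merge [17] + [-2, 27] -> [-2, 17, 27]
  Merge [3] + [-6] -> [-6, 3]
  Merge [-1] + [-6, 3] -> [-6, -1, 3]
  Merge [-2, 17, 27] + [-6, -1, 3] -> [-6, -2, -1, 3, 17, 27]


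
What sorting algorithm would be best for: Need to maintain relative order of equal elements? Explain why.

Best choice: Merge sort or Insertion sort
Reason: Both are stable; quicksort and heapsort are not stable


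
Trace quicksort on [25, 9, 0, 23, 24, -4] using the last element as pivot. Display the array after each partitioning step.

Partition 1: pivot=-4 at index 0 -> [-4, 9, 0, 23, 24, 25]
Partition 2: pivot=25 at index 5 -> [-4, 9, 0, 23, 24, 25]
Partition 3: pivot=24 at index 4 -> [-4, 9, 0, 23, 24, 25]
Partition 4: pivot=23 at index 3 -> [-4, 9, 0, 23, 24, 25]
Partition 5: pivot=0 at index 1 -> [-4, 0, 9, 23, 24, 25]


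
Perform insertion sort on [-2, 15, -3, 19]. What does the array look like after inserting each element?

First element -2 is already 'sorted'
Insert 15: shifted 0 elements -> [-2, 15, -3, 19]
Insert -3: shifted 2 elements -> [-3, -2, 15, 19]
Insert 19: shifted 0 elements -> [-3, -2, 15, 19]


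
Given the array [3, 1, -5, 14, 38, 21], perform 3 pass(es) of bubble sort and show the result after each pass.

After pass 1: [1, -5, 3, 14, 21, 38] (3 swaps)
After pass 2: [-5, 1, 3, 14, 21, 38] (1 swaps)
After pass 3: [-5, 1, 3, 14, 21, 38] (0 swaps)
Total swaps: 4


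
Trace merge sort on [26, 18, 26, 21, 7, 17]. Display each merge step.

Divide and conquer:
  Merge [18] + [26] -> [18, 26]
  Merge [26] + [18, 26] -> [18, 26, 26]
  Merge [7] + [17] -> [7, 17]
  Merge [21] + [7, 17] -> [7, 17, 21]
  Merge [18, 26, 26] + [7, 17, 21] -> [7, 17, 18, 21, 26, 26]


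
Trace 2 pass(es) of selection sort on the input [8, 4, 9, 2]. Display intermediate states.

Pass 1: Select minimum 2 at index 3, swap -> [2, 4, 9, 8]
Pass 2: Select minimum 4 at index 1, swap -> [2, 4, 9, 8]


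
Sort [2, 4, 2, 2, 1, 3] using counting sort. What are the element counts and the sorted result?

Count array: [0, 1, 3, 1, 1]
(count[i] = number of elements equal to i)
Cumulative count: [0, 1, 4, 5, 6]
Sorted: [1, 2, 2, 2, 3, 4]


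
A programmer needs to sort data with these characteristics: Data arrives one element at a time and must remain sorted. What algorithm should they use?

Best choice: Insertion sort
Reason: Insertion sort naturally handles online/streaming input by inserting each new element into sorted position


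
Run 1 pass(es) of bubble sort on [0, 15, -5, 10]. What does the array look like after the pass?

After pass 1: [0, -5, 10, 15] (2 swaps)
Total swaps: 2


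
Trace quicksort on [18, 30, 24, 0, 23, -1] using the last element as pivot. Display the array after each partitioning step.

Partition 1: pivot=-1 at index 0 -> [-1, 30, 24, 0, 23, 18]
Partition 2: pivot=18 at index 2 -> [-1, 0, 18, 30, 23, 24]
Partition 3: pivot=24 at index 4 -> [-1, 0, 18, 23, 24, 30]


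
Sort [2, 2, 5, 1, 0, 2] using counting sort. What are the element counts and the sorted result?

Count array: [1, 1, 3, 0, 0, 1]
(count[i] = number of elements equal to i)
Cumulative count: [1, 2, 5, 5, 5, 6]
Sorted: [0, 1, 2, 2, 2, 5]


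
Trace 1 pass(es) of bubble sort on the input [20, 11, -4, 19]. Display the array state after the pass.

After pass 1: [11, -4, 19, 20] (3 swaps)
Total swaps: 3


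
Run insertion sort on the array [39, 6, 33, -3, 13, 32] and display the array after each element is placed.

First element 39 is already 'sorted'
Insert 6: shifted 1 elements -> [6, 39, 33, -3, 13, 32]
Insert 33: shifted 1 elements -> [6, 33, 39, -3, 13, 32]
Insert -3: shifted 3 elements -> [-3, 6, 33, 39, 13, 32]
Insert 13: shifted 2 elements -> [-3, 6, 13, 33, 39, 32]
Insert 32: shifted 2 elements -> [-3, 6, 13, 32, 33, 39]


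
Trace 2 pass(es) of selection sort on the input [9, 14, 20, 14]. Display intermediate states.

Pass 1: Select minimum 9 at index 0, swap -> [9, 14, 20, 14]
Pass 2: Select minimum 14 at index 1, swap -> [9, 14, 20, 14]


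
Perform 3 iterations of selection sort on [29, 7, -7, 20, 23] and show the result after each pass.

Pass 1: Select minimum -7 at index 2, swap -> [-7, 7, 29, 20, 23]
Pass 2: Select minimum 7 at index 1, swap -> [-7, 7, 29, 20, 23]
Pass 3: Select minimum 20 at index 3, swap -> [-7, 7, 20, 29, 23]


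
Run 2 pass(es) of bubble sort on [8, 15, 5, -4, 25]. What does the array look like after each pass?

After pass 1: [8, 5, -4, 15, 25] (2 swaps)
After pass 2: [5, -4, 8, 15, 25] (2 swaps)
Total swaps: 4


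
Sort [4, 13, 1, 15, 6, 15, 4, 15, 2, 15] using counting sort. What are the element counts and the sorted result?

Count array: [0, 1, 1, 0, 2, 0, 1, 0, 0, 0, 0, 0, 0, 1, 0, 4]
(count[i] = number of elements equal to i)
Cumulative count: [0, 1, 2, 2, 4, 4, 5, 5, 5, 5, 5, 5, 5, 6, 6, 10]
Sorted: [1, 2, 4, 4, 6, 13, 15, 15, 15, 15]


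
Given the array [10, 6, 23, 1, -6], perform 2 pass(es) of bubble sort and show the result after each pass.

After pass 1: [6, 10, 1, -6, 23] (3 swaps)
After pass 2: [6, 1, -6, 10, 23] (2 swaps)
Total swaps: 5


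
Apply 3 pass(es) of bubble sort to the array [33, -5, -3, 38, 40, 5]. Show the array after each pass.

After pass 1: [-5, -3, 33, 38, 5, 40] (3 swaps)
After pass 2: [-5, -3, 33, 5, 38, 40] (1 swaps)
After pass 3: [-5, -3, 5, 33, 38, 40] (1 swaps)
Total swaps: 5


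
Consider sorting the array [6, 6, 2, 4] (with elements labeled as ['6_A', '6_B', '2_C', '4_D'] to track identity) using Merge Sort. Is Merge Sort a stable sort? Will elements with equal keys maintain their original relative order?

Trace Merge Sort on the labeled array (the key is the number; the letter only tracks identity):
  Merge [6_A] + [6_B] -> [6_A, 6_B]
  Merge [2_C] + [4_D] -> [2_C, 4_D]
  Merge [6_A, 6_B] + [2_C, 4_D] -> [2_C, 4_D, 6_A, 6_B]
Final order: [2_C, 4_D, 6_A, 6_B]
Equal keys:
  value 6: originally 6_A, 6_B; after sorting 6_A, 6_B -> order preserved
All equal keys kept their original relative order. Merge Sort is stable: when the heads of the two halves are equal the merge takes from the left half first.
Answer: Stable


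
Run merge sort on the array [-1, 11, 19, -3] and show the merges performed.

Divide and conquer:
  Merge [-1] + [11] -> [-1, 11]
  Merge [19] + [-3] -> [-3, 19]
  Merge [-1, 11] + [-3, 19] -> [-3, -1, 11, 19]


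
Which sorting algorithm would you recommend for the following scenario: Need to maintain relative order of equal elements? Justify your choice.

Best choice: Merge sort or Insertion sort
Reason: Both are stable; quicksort and heapsort are not stable


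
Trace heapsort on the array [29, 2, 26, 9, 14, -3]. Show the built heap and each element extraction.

Build heap: [29, 14, 26, 9, 2, -3]
Extract 29: [26, 14, -3, 9, 2, 29]
Extract 26: [14, 9, -3, 2, 26, 29]
Extract 14: [9, 2, -3, 14, 26, 29]
Extract 9: [2, -3, 9, 14, 26, 29]
Extract 2: [-3, 2, 9, 14, 26, 29]


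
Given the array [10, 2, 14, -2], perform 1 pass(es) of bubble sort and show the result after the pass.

After pass 1: [2, 10, -2, 14] (2 swaps)
Total swaps: 2


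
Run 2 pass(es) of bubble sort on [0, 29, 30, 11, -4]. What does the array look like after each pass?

After pass 1: [0, 29, 11, -4, 30] (2 swaps)
After pass 2: [0, 11, -4, 29, 30] (2 swaps)
Total swaps: 4


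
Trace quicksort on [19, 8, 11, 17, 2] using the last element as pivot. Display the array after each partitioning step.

Partition 1: pivot=2 at index 0 -> [2, 8, 11, 17, 19]
Partition 2: pivot=19 at index 4 -> [2, 8, 11, 17, 19]
Partition 3: pivot=17 at index 3 -> [2, 8, 11, 17, 19]
Partition 4: pivot=11 at index 2 -> [2, 8, 11, 17, 19]


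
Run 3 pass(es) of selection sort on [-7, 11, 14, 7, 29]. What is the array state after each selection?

Pass 1: Select minimum -7 at index 0, swap -> [-7, 11, 14, 7, 29]
Pass 2: Select minimum 7 at index 3, swap -> [-7, 7, 14, 11, 29]
Pass 3: Select minimum 11 at index 3, swap -> [-7, 7, 11, 14, 29]


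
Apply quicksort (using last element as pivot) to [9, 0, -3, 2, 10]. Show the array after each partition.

Partition 1: pivot=10 at index 4 -> [9, 0, -3, 2, 10]
Partition 2: pivot=2 at index 2 -> [0, -3, 2, 9, 10]
Partition 3: pivot=-3 at index 0 -> [-3, 0, 2, 9, 10]


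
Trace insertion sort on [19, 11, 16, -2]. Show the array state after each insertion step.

First element 19 is already 'sorted'
Insert 11: shifted 1 elements -> [11, 19, 16, -2]
Insert 16: shifted 1 elements -> [11, 16, 19, -2]
Insert -2: shifted 3 elements -> [-2, 11, 16, 19]


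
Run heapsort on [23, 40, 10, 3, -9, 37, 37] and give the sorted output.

Build heap: [40, 23, 37, 3, -9, 10, 37]
Extract 40: [37, 23, 37, 3, -9, 10, 40]
Extract 37: [37, 23, 10, 3, -9, 37, 40]
Extract 37: [23, 3, 10, -9, 37, 37, 40]
Extract 23: [10, 3, -9, 23, 37, 37, 40]
Extract 10: [3, -9, 10, 23, 37, 37, 40]
Extract 3: [-9, 3, 10, 23, 37, 37, 40]


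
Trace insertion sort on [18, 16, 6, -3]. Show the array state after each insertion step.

First element 18 is already 'sorted'
Insert 16: shifted 1 elements -> [16, 18, 6, -3]
Insert 6: shifted 2 elements -> [6, 16, 18, -3]
Insert -3: shifted 3 elements -> [-3, 6, 16, 18]


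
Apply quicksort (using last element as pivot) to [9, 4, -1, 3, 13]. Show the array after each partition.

Partition 1: pivot=13 at index 4 -> [9, 4, -1, 3, 13]
Partition 2: pivot=3 at index 1 -> [-1, 3, 9, 4, 13]
Partition 3: pivot=4 at index 2 -> [-1, 3, 4, 9, 13]


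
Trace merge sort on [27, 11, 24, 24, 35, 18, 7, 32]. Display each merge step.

Divide and conquer:
  Merge [27] + [11] -> [11, 27]
  Merge [24] + [24] -> [24, 24]
  Merge [11, 27] + [24, 24] -> [11, 24, 24, 27]
  Merge [35] + [18] -> [18, 35]
  Merge [7] + [32] -> [7, 32]
  Merge [18, 35] + [7, 32] -> [7, 18, 32, 35]
  Merge [11, 24, 24, 27] + [7, 18, 32, 35] -> [7, 11, 18, 24, 24, 27, 32, 35]


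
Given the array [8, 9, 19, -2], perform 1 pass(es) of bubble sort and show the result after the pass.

After pass 1: [8, 9, -2, 19] (1 swaps)
Total swaps: 1


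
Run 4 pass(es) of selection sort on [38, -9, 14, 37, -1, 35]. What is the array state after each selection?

Pass 1: Select minimum -9 at index 1, swap -> [-9, 38, 14, 37, -1, 35]
Pass 2: Select minimum -1 at index 4, swap -> [-9, -1, 14, 37, 38, 35]
Pass 3: Select minimum 14 at index 2, swap -> [-9, -1, 14, 37, 38, 35]
Pass 4: Select minimum 35 at index 5, swap -> [-9, -1, 14, 35, 38, 37]


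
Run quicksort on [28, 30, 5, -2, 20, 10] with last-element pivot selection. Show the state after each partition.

Partition 1: pivot=10 at index 2 -> [5, -2, 10, 30, 20, 28]
Partition 2: pivot=-2 at index 0 -> [-2, 5, 10, 30, 20, 28]
Partition 3: pivot=28 at index 4 -> [-2, 5, 10, 20, 28, 30]


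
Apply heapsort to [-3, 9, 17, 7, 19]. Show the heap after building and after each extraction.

Build heap: [19, 9, 17, 7, -3]
Extract 19: [17, 9, -3, 7, 19]
Extract 17: [9, 7, -3, 17, 19]
Extract 9: [7, -3, 9, 17, 19]
Extract 7: [-3, 7, 9, 17, 19]


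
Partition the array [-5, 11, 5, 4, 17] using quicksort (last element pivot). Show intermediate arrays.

Partition 1: pivot=17 at index 4 -> [-5, 11, 5, 4, 17]
Partition 2: pivot=4 at index 1 -> [-5, 4, 5, 11, 17]
Partition 3: pivot=11 at index 3 -> [-5, 4, 5, 11, 17]


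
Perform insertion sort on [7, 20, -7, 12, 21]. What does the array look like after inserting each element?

First element 7 is already 'sorted'
Insert 20: shifted 0 elements -> [7, 20, -7, 12, 21]
Insert -7: shifted 2 elements -> [-7, 7, 20, 12, 21]
Insert 12: shifted 1 elements -> [-7, 7, 12, 20, 21]
Insert 21: shifted 0 elements -> [-7, 7, 12, 20, 21]


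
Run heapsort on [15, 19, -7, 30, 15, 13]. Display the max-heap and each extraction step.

Build heap: [30, 19, 13, 15, 15, -7]
Extract 30: [19, 15, 13, -7, 15, 30]
Extract 19: [15, 15, 13, -7, 19, 30]
Extract 15: [15, -7, 13, 15, 19, 30]
Extract 15: [13, -7, 15, 15, 19, 30]
Extract 13: [-7, 13, 15, 15, 19, 30]


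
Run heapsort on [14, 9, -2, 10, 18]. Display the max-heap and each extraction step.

Build heap: [18, 14, -2, 10, 9]
Extract 18: [14, 10, -2, 9, 18]
Extract 14: [10, 9, -2, 14, 18]
Extract 10: [9, -2, 10, 14, 18]
Extract 9: [-2, 9, 10, 14, 18]


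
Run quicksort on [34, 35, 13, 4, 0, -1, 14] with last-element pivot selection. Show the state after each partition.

Partition 1: pivot=14 at index 4 -> [13, 4, 0, -1, 14, 35, 34]
Partition 2: pivot=-1 at index 0 -> [-1, 4, 0, 13, 14, 35, 34]
Partition 3: pivot=13 at index 3 -> [-1, 4, 0, 13, 14, 35, 34]
Partition 4: pivot=0 at index 1 -> [-1, 0, 4, 13, 14, 35, 34]
Partition 5: pivot=34 at index 5 -> [-1, 0, 4, 13, 14, 34, 35]


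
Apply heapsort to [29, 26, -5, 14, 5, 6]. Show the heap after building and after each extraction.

Build heap: [29, 26, 6, 14, 5, -5]
Extract 29: [26, 14, 6, -5, 5, 29]
Extract 26: [14, 5, 6, -5, 26, 29]
Extract 14: [6, 5, -5, 14, 26, 29]
Extract 6: [5, -5, 6, 14, 26, 29]
Extract 5: [-5, 5, 6, 14, 26, 29]


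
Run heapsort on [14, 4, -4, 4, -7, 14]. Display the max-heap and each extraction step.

Build heap: [14, 4, 14, 4, -7, -4]
Extract 14: [14, 4, -4, 4, -7, 14]
Extract 14: [4, 4, -4, -7, 14, 14]
Extract 4: [4, -7, -4, 4, 14, 14]
Extract 4: [-4, -7, 4, 4, 14, 14]
Extract -4: [-7, -4, 4, 4, 14, 14]


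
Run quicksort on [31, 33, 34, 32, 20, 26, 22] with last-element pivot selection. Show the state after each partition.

Partition 1: pivot=22 at index 1 -> [20, 22, 34, 32, 31, 26, 33]
Partition 2: pivot=33 at index 5 -> [20, 22, 32, 31, 26, 33, 34]
Partition 3: pivot=26 at index 2 -> [20, 22, 26, 31, 32, 33, 34]
Partition 4: pivot=32 at index 4 -> [20, 22, 26, 31, 32, 33, 34]


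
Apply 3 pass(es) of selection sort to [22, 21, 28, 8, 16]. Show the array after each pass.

Pass 1: Select minimum 8 at index 3, swap -> [8, 21, 28, 22, 16]
Pass 2: Select minimum 16 at index 4, swap -> [8, 16, 28, 22, 21]
Pass 3: Select minimum 21 at index 4, swap -> [8, 16, 21, 22, 28]


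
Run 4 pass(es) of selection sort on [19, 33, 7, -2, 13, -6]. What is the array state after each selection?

Pass 1: Select minimum -6 at index 5, swap -> [-6, 33, 7, -2, 13, 19]
Pass 2: Select minimum -2 at index 3, swap -> [-6, -2, 7, 33, 13, 19]
Pass 3: Select minimum 7 at index 2, swap -> [-6, -2, 7, 33, 13, 19]
Pass 4: Select minimum 13 at index 4, swap -> [-6, -2, 7, 13, 33, 19]


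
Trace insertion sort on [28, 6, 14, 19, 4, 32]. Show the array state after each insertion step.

First element 28 is already 'sorted'
Insert 6: shifted 1 elements -> [6, 28, 14, 19, 4, 32]
Insert 14: shifted 1 elements -> [6, 14, 28, 19, 4, 32]
Insert 19: shifted 1 elements -> [6, 14, 19, 28, 4, 32]
Insert 4: shifted 4 elements -> [4, 6, 14, 19, 28, 32]
Insert 32: shifted 0 elements -> [4, 6, 14, 19, 28, 32]


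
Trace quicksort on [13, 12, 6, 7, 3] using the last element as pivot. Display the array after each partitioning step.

Partition 1: pivot=3 at index 0 -> [3, 12, 6, 7, 13]
Partition 2: pivot=13 at index 4 -> [3, 12, 6, 7, 13]
Partition 3: pivot=7 at index 2 -> [3, 6, 7, 12, 13]


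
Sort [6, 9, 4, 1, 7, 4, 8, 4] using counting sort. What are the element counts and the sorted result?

Count array: [0, 1, 0, 0, 3, 0, 1, 1, 1, 1]
(count[i] = number of elements equal to i)
Cumulative count: [0, 1, 1, 1, 4, 4, 5, 6, 7, 8]
Sorted: [1, 4, 4, 4, 6, 7, 8, 9]


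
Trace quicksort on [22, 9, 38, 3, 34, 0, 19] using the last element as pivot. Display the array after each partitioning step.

Partition 1: pivot=19 at index 3 -> [9, 3, 0, 19, 34, 38, 22]
Partition 2: pivot=0 at index 0 -> [0, 3, 9, 19, 34, 38, 22]
Partition 3: pivot=9 at index 2 -> [0, 3, 9, 19, 34, 38, 22]
Partition 4: pivot=22 at index 4 -> [0, 3, 9, 19, 22, 38, 34]
Partition 5: pivot=34 at index 5 -> [0, 3, 9, 19, 22, 34, 38]


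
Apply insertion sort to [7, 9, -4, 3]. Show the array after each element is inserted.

First element 7 is already 'sorted'
Insert 9: shifted 0 elements -> [7, 9, -4, 3]
Insert -4: shifted 2 elements -> [-4, 7, 9, 3]
Insert 3: shifted 2 elements -> [-4, 3, 7, 9]


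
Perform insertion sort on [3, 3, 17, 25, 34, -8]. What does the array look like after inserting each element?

First element 3 is already 'sorted'
Insert 3: shifted 0 elements -> [3, 3, 17, 25, 34, -8]
Insert 17: shifted 0 elements -> [3, 3, 17, 25, 34, -8]
Insert 25: shifted 0 elements -> [3, 3, 17, 25, 34, -8]
Insert 34: shifted 0 elements -> [3, 3, 17, 25, 34, -8]
Insert -8: shifted 5 elements -> [-8, 3, 3, 17, 25, 34]


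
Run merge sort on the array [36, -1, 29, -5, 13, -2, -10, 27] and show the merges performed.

Divide and conquer:
  Merge [36] + [-1] -> [-1, 36]
  Merge [29] + [-5] -> [-5, 29]
  Merge [-1, 36] + [-5, 29] -> [-5, -1, 29, 36]
  Merge [13] + [-2] -> [-2, 13]
  Merge [-10] + [27] -> [-10, 27]
  Merge [-2, 13] + [-10, 27] -> [-10, -2, 13, 27]
  Merge [-5, -1, 29, 36] + [-10, -2, 13, 27] -> [-10, -5, -2, -1, 13, 27, 29, 36]


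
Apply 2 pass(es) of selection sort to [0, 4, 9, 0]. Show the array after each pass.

Pass 1: Select minimum 0 at index 0, swap -> [0, 4, 9, 0]
Pass 2: Select minimum 0 at index 3, swap -> [0, 0, 9, 4]


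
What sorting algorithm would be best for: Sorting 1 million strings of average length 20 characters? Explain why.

Best choice: MSD radix sort or Mergesort
Reason: MSD radix sort is a non-comparison sort that buckets the strings by successive character positions, running in time proportional to the total number of characters examined rather than O(n log n) string comparisons; mergesort is a stable O(n log n)-comparison alternative that works for arbitrary variable-length keys


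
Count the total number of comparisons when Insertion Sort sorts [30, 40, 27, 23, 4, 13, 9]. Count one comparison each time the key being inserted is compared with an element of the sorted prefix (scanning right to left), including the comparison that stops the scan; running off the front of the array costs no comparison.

Insert 40: 30 <= 40 (stop) = 1 comparison(s) -> [30, 40, 27, 23, 4, 13, 9]
Insert 27: 40 > 27 (shift), 30 > 27 (shift), reached front = 2 comparison(s) -> [27, 30, 40, 23, 4, 13, 9]
Insert 23: 40 > 23 (shift), 30 > 23 (shift), 27 > 23 (shift), reached front = 3 comparison(s) -> [23, 27, 30, 40, 4, 13, 9]
Insert 4: 40 > 4 (shift), 30 > 4 (shift), 27 > 4 (shift), 23 > 4 (shift), reached front = 4 comparison(s) -> [4, 23, 27, 30, 40, 13, 9]
Insert 13: 40 > 13 (shift), 30 > 13 (shift), 27 > 13 (shift), 23 > 13 (shift), 4 <= 13 (stop) = 5 comparison(s) -> [4, 13, 23, 27, 30, 40, 9]
Insert 9: 40 > 9 (shift), 30 > 9 (shift), 27 > 9 (shift), 23 > 9 (shift), 13 > 9 (shift), 4 <= 9 (stop) = 6 comparison(s) -> [4, 9, 13, 23, 27, 30, 40]
Total comparisons: 1 + 2 + 3 + 4 + 5 + 6 = 21


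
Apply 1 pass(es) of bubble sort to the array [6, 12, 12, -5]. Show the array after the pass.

After pass 1: [6, 12, -5, 12] (1 swaps)
Total swaps: 1


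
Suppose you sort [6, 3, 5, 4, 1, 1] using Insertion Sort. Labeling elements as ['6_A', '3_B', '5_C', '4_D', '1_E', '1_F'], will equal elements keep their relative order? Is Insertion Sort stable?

Trace Insertion Sort on the labeled array (the key is the number; the letter only tracks identity):
  Insert 3_B at index 0: [3_B, 6_A, 5_C, 4_D, 1_E, 1_F]
  Insert 5_C at index 1: [3_B, 5_C, 6_A, 4_D, 1_E, 1_F]
  Insert 4_D at index 1: [3_B, 4_D, 5_C, 6_A, 1_E, 1_F]
  Insert 1_E at index 0: [1_E, 3_B, 4_D, 5_C, 6_A, 1_F]
  Insert 1_F at index 1: [1_E, 1_F, 3_B, 4_D, 5_C, 6_A]
Final order: [1_E, 1_F, 3_B, 4_D, 5_C, 6_A]
Equal keys:
  value 1: originally 1_E, 1_F; after sorting 1_E, 1_F -> order preserved
All equal keys kept their original relative order. Insertion Sort is stable: elements are shifted only while they are strictly greater than the key, so a key is inserted after any equal elements already placed.
Answer: Stable


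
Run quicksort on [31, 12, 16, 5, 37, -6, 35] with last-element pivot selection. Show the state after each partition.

Partition 1: pivot=35 at index 5 -> [31, 12, 16, 5, -6, 35, 37]
Partition 2: pivot=-6 at index 0 -> [-6, 12, 16, 5, 31, 35, 37]
Partition 3: pivot=31 at index 4 -> [-6, 12, 16, 5, 31, 35, 37]
Partition 4: pivot=5 at index 1 -> [-6, 5, 16, 12, 31, 35, 37]
Partition 5: pivot=12 at index 2 -> [-6, 5, 12, 16, 31, 35, 37]


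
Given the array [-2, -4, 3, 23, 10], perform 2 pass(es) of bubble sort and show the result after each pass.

After pass 1: [-4, -2, 3, 10, 23] (2 swaps)
After pass 2: [-4, -2, 3, 10, 23] (0 swaps)
Total swaps: 2


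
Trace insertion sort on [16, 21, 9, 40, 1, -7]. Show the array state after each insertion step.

First element 16 is already 'sorted'
Insert 21: shifted 0 elements -> [16, 21, 9, 40, 1, -7]
Insert 9: shifted 2 elements -> [9, 16, 21, 40, 1, -7]
Insert 40: shifted 0 elements -> [9, 16, 21, 40, 1, -7]
Insert 1: shifted 4 elements -> [1, 9, 16, 21, 40, -7]
Insert -7: shifted 5 elements -> [-7, 1, 9, 16, 21, 40]


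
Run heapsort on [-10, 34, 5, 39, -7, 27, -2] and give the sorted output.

Build heap: [39, 34, 27, -10, -7, 5, -2]
Extract 39: [34, -2, 27, -10, -7, 5, 39]
Extract 34: [27, -2, 5, -10, -7, 34, 39]
Extract 27: [5, -2, -7, -10, 27, 34, 39]
Extract 5: [-2, -10, -7, 5, 27, 34, 39]
Extract -2: [-7, -10, -2, 5, 27, 34, 39]
Extract -7: [-10, -7, -2, 5, 27, 34, 39]


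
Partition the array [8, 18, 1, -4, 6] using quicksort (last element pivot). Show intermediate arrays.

Partition 1: pivot=6 at index 2 -> [1, -4, 6, 18, 8]
Partition 2: pivot=-4 at index 0 -> [-4, 1, 6, 18, 8]
Partition 3: pivot=8 at index 3 -> [-4, 1, 6, 8, 18]


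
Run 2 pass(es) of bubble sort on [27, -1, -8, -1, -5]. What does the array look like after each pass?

After pass 1: [-1, -8, -1, -5, 27] (4 swaps)
After pass 2: [-8, -1, -5, -1, 27] (2 swaps)
Total swaps: 6


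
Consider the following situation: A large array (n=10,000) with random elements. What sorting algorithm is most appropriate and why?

Best choice: Quicksort or Mergesort
Reason: Both have O(n log n) average case; quicksort has lower constant factors


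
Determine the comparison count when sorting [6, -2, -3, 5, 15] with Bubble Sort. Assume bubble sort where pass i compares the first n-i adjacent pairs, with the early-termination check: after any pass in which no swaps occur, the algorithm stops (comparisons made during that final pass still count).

Pass 1: compare adjacent pairs (0,1)..(3,4) = 4 comparison(s), 3 swap(s) -> [-2, -3, 5, 6, 15]
Pass 2: compare adjacent pairs (0,1)..(2,3) = 3 comparison(s), 1 swap(s) -> [-3, -2, 5, 6, 15]
Pass 3: compare adjacent pairs (0,1)..(1,2) = 2 comparison(s), 0 swap(s) -> [-3, -2, 5, 6, 15]
No swaps in this pass, so bubble sort stops here.
Total comparisons: 4 + 3 + 2 = 9


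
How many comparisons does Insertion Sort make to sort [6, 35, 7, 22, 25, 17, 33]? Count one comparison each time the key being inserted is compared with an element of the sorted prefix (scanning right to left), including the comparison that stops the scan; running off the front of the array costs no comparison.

Insert 35: 6 <= 35 (stop) = 1 comparison(s) -> [6, 35, 7, 22, 25, 17, 33]
Insert 7: 35 > 7 (shift), 6 <= 7 (stop) = 2 comparison(s) -> [6, 7, 35, 22, 25, 17, 33]
Insert 22: 35 > 22 (shift), 7 <= 22 (stop) = 2 comparison(s) -> [6, 7, 22, 35, 25, 17, 33]
Insert 25: 35 > 25 (shift), 22 <= 25 (stop) = 2 comparison(s) -> [6, 7, 22, 25, 35, 17, 33]
Insert 17: 35 > 17 (shift), 25 > 17 (shift), 22 > 17 (shift), 7 <= 17 (stop) = 4 comparison(s) -> [6, 7, 17, 22, 25, 35, 33]
Insert 33: 35 > 33 (shift), 25 <= 33 (stop) = 2 comparison(s) -> [6, 7, 17, 22, 25, 33, 35]
Total comparisons: 1 + 2 + 2 + 2 + 4 + 2 = 13


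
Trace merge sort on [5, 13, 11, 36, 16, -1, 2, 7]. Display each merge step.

Divide and conquer:
  Merge [5] + [13] -> [5, 13]
  Merge [11] + [36] -> [11, 36]
  Merge [5, 13] + [11, 36] -> [5, 11, 13, 36]
  Merge [16] + [-1] -> [-1, 16]
  Merge [2] + [7] -> [2, 7]
  Merge [-1, 16] + [2, 7] -> [-1, 2, 7, 16]
  Merge [5, 11, 13, 36] + [-1, 2, 7, 16] -> [-1, 2, 5, 7, 11, 13, 16, 36]


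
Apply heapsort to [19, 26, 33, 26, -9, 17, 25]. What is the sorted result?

Build heap: [33, 26, 25, 26, -9, 17, 19]
Extract 33: [26, 26, 25, 19, -9, 17, 33]
Extract 26: [26, 19, 25, 17, -9, 26, 33]
Extract 26: [25, 19, -9, 17, 26, 26, 33]
Extract 25: [19, 17, -9, 25, 26, 26, 33]
Extract 19: [17, -9, 19, 25, 26, 26, 33]
Extract 17: [-9, 17, 19, 25, 26, 26, 33]


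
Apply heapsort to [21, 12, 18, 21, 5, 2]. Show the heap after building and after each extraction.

Build heap: [21, 21, 18, 12, 5, 2]
Extract 21: [21, 12, 18, 2, 5, 21]
Extract 21: [18, 12, 5, 2, 21, 21]
Extract 18: [12, 2, 5, 18, 21, 21]
Extract 12: [5, 2, 12, 18, 21, 21]
Extract 5: [2, 5, 12, 18, 21, 21]


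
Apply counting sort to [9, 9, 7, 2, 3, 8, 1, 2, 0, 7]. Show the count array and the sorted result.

Count array: [1, 1, 2, 1, 0, 0, 0, 2, 1, 2]
(count[i] = number of elements equal to i)
Cumulative count: [1, 2, 4, 5, 5, 5, 5, 7, 8, 10]
Sorted: [0, 1, 2, 2, 3, 7, 7, 8, 9, 9]


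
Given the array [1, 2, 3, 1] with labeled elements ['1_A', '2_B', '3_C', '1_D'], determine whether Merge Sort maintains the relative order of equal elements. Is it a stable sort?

Trace Merge Sort on the labeled array (the key is the number; the letter only tracks identity):
  Merge [1_A] + [2_B] -> [1_A, 2_B]
  Merge [3_C] + [1_D] -> [1_D, 3_C]
  Merge [1_A, 2_B] + [1_D, 3_C] -> [1_A, 1_D, 2_B, 3_C]
Final order: [1_A, 1_D, 2_B, 3_C]
Equal keys:
  value 1: originally 1_A, 1_D; after sorting 1_A, 1_D -> order preserved
All equal keys kept their original relative order. Merge Sort is stable: when the heads of the two halves are equal the merge takes from the left half first.
Answer: Stable


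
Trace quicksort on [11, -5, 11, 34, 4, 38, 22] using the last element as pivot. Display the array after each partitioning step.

Partition 1: pivot=22 at index 4 -> [11, -5, 11, 4, 22, 38, 34]
Partition 2: pivot=4 at index 1 -> [-5, 4, 11, 11, 22, 38, 34]
Partition 3: pivot=11 at index 3 -> [-5, 4, 11, 11, 22, 38, 34]
Partition 4: pivot=34 at index 5 -> [-5, 4, 11, 11, 22, 34, 38]


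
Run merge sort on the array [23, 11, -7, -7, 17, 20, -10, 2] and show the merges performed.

Divide and conquer:
  Merge [23] + [11] -> [11, 23]
  Merge [-7] + [-7] -> [-7, -7]
  Merge [11, 23] + [-7, -7] -> [-7, -7, 11, 23]
  Merge [17] + [20] -> [17, 20]
  Merge [-10] + [2] -> [-10, 2]
  Merge [17, 20] + [-10, 2] -> [-10, 2, 17, 20]
  Merge [-7, -7, 11, 23] + [-10, 2, 17, 20] -> [-10, -7, -7, 2, 11, 17, 20, 23]


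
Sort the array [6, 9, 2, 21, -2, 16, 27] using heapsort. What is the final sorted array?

Build heap: [27, 21, 16, 9, -2, 6, 2]
Extract 27: [21, 9, 16, 2, -2, 6, 27]
Extract 21: [16, 9, 6, 2, -2, 21, 27]
Extract 16: [9, 2, 6, -2, 16, 21, 27]
Extract 9: [6, 2, -2, 9, 16, 21, 27]
Extract 6: [2, -2, 6, 9, 16, 21, 27]
Extract 2: [-2, 2, 6, 9, 16, 21, 27]


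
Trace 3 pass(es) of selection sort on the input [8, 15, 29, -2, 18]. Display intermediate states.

Pass 1: Select minimum -2 at index 3, swap -> [-2, 15, 29, 8, 18]
Pass 2: Select minimum 8 at index 3, swap -> [-2, 8, 29, 15, 18]
Pass 3: Select minimum 15 at index 3, swap -> [-2, 8, 15, 29, 18]


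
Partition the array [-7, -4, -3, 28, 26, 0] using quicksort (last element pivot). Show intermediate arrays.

Partition 1: pivot=0 at index 3 -> [-7, -4, -3, 0, 26, 28]
Partition 2: pivot=-3 at index 2 -> [-7, -4, -3, 0, 26, 28]
Partition 3: pivot=-4 at index 1 -> [-7, -4, -3, 0, 26, 28]
Partition 4: pivot=28 at index 5 -> [-7, -4, -3, 0, 26, 28]


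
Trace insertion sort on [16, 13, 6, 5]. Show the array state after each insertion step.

First element 16 is already 'sorted'
Insert 13: shifted 1 elements -> [13, 16, 6, 5]
Insert 6: shifted 2 elements -> [6, 13, 16, 5]
Insert 5: shifted 3 elements -> [5, 6, 13, 16]


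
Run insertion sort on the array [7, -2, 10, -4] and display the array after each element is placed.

First element 7 is already 'sorted'
Insert -2: shifted 1 elements -> [-2, 7, 10, -4]
Insert 10: shifted 0 elements -> [-2, 7, 10, -4]
Insert -4: shifted 3 elements -> [-4, -2, 7, 10]


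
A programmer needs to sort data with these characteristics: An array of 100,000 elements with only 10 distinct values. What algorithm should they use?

Best choice: 3-way quicksort or Counting sort
Reason: 3-way (Dutch national flag) partitioning groups every copy of the pivot together, so with only d=10 distinct keys quicksort finishes in O(n log d) expected time, which is effectively linear; counting sort runs in O(n + k) where k is the size of the key range (not the number of distinct values), so it is linear when the 10 values are integers drawn from a small known range


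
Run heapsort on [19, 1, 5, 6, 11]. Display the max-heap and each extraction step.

Build heap: [19, 11, 5, 6, 1]
Extract 19: [11, 6, 5, 1, 19]
Extract 11: [6, 1, 5, 11, 19]
Extract 6: [5, 1, 6, 11, 19]
Extract 5: [1, 5, 6, 11, 19]


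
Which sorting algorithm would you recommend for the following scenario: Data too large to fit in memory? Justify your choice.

Best choice: External merge sort
Reason: Minimizes disk I/O by sequential reads/writes


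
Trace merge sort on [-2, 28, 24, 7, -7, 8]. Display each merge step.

Divide and conquer:
  Merge [28] + [24] -> [24, 28]
  Merge [-2] + [24, 28] -> [-2, 24, 28]
  Merge [-7] + [8] -> [-7, 8]
  Merge [7] + [-7, 8] -> [-7, 7, 8]
  Merge [-2, 24, 28] + [-7, 7, 8] -> [-7, -2, 7, 8, 24, 28]


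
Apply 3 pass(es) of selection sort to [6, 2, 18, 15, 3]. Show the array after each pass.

Pass 1: Select minimum 2 at index 1, swap -> [2, 6, 18, 15, 3]
Pass 2: Select minimum 3 at index 4, swap -> [2, 3, 18, 15, 6]
Pass 3: Select minimum 6 at index 4, swap -> [2, 3, 6, 15, 18]


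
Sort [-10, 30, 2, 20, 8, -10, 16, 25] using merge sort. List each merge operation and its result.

Divide and conquer:
  Merge [-10] + [30] -> [-10, 30]
  Merge [2] + [20] -> [2, 20]
  Merge [-10, 30] + [2, 20] -> [-10, 2, 20, 30]
  Merge [8] + [-10] -> [-10, 8]
  Merge [16] + [25] -> [16, 25]
  Merge [-10, 8] + [16, 25] -> [-10, 8, 16, 25]
  Merge [-10, 2, 20, 30] + [-10, 8, 16, 25] -> [-10, -10, 2, 8, 16, 20, 25, 30]


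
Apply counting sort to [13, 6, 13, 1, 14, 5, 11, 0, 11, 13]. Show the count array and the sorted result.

Count array: [1, 1, 0, 0, 0, 1, 1, 0, 0, 0, 0, 2, 0, 3, 1]
(count[i] = number of elements equal to i)
Cumulative count: [1, 2, 2, 2, 2, 3, 4, 4, 4, 4, 4, 6, 6, 9, 10]
Sorted: [0, 1, 5, 6, 11, 11, 13, 13, 13, 14]


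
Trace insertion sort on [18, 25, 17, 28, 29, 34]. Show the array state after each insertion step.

First element 18 is already 'sorted'
Insert 25: shifted 0 elements -> [18, 25, 17, 28, 29, 34]
Insert 17: shifted 2 elements -> [17, 18, 25, 28, 29, 34]
Insert 28: shifted 0 elements -> [17, 18, 25, 28, 29, 34]
Insert 29: shifted 0 elements -> [17, 18, 25, 28, 29, 34]
Insert 34: shifted 0 elements -> [17, 18, 25, 28, 29, 34]


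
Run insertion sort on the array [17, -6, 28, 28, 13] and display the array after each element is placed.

First element 17 is already 'sorted'
Insert -6: shifted 1 elements -> [-6, 17, 28, 28, 13]
Insert 28: shifted 0 elements -> [-6, 17, 28, 28, 13]
Insert 28: shifted 0 elements -> [-6, 17, 28, 28, 13]
Insert 13: shifted 3 elements -> [-6, 13, 17, 28, 28]


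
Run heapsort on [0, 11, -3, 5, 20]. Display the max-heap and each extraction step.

Build heap: [20, 11, -3, 5, 0]
Extract 20: [11, 5, -3, 0, 20]
Extract 11: [5, 0, -3, 11, 20]
Extract 5: [0, -3, 5, 11, 20]
Extract 0: [-3, 0, 5, 11, 20]


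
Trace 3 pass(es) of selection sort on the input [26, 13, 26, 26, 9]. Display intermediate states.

Pass 1: Select minimum 9 at index 4, swap -> [9, 13, 26, 26, 26]
Pass 2: Select minimum 13 at index 1, swap -> [9, 13, 26, 26, 26]
Pass 3: Select minimum 26 at index 2, swap -> [9, 13, 26, 26, 26]


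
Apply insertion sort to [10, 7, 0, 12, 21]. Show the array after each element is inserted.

First element 10 is already 'sorted'
Insert 7: shifted 1 elements -> [7, 10, 0, 12, 21]
Insert 0: shifted 2 elements -> [0, 7, 10, 12, 21]
Insert 12: shifted 0 elements -> [0, 7, 10, 12, 21]
Insert 21: shifted 0 elements -> [0, 7, 10, 12, 21]


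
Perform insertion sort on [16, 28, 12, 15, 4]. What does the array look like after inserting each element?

First element 16 is already 'sorted'
Insert 28: shifted 0 elements -> [16, 28, 12, 15, 4]
Insert 12: shifted 2 elements -> [12, 16, 28, 15, 4]
Insert 15: shifted 2 elements -> [12, 15, 16, 28, 4]
Insert 4: shifted 4 elements -> [4, 12, 15, 16, 28]


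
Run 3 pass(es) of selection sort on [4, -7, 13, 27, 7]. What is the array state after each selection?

Pass 1: Select minimum -7 at index 1, swap -> [-7, 4, 13, 27, 7]
Pass 2: Select minimum 4 at index 1, swap -> [-7, 4, 13, 27, 7]
Pass 3: Select minimum 7 at index 4, swap -> [-7, 4, 7, 27, 13]


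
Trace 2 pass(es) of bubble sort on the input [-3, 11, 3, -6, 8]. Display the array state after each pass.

After pass 1: [-3, 3, -6, 8, 11] (3 swaps)
After pass 2: [-3, -6, 3, 8, 11] (1 swaps)
Total swaps: 4


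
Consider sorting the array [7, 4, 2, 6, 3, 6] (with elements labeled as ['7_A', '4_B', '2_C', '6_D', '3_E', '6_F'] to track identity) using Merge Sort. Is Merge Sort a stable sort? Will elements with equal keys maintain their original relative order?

Trace Merge Sort on the labeled array (the key is the number; the letter only tracks identity):
  Merge [4_B] + [2_C] -> [2_C, 4_B]
  Merge [7_A] + [2_C, 4_B] -> [2_C, 4_B, 7_A]
  Merge [3_E] + [6_F] -> [3_E, 6_F]
  Merge [6_D] + [3_E, 6_F] -> [3_E, 6_D, 6_F]
  Merge [2_C, 4_B, 7_A] + [3_E, 6_D, 6_F] -> [2_C, 3_E, 4_B, 6_D, 6_F, 7_A]
Final order: [2_C, 3_E, 4_B, 6_D, 6_F, 7_A]
Equal keys:
  value 6: originally 6_D, 6_F; after sorting 6_D, 6_F -> order preserved
All equal keys kept their original relative order. Merge Sort is stable: when the heads of the two halves are equal the merge takes from the left half first.
Answer: Stable


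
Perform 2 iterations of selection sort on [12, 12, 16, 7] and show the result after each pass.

Pass 1: Select minimum 7 at index 3, swap -> [7, 12, 16, 12]
Pass 2: Select minimum 12 at index 1, swap -> [7, 12, 16, 12]


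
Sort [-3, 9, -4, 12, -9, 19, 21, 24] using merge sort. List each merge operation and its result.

Divide and conquer:
  Merge [-3] + [9] -> [-3, 9]
  Merge [-4] + [12] -> [-4, 12]
  Merge [-3, 9] + [-4, 12] -> [-4, -3, 9, 12]
  Merge [-9] + [19] -> [-9, 19]
  Merge [21] + [24] -> [21, 24]
  Merge [-9, 19] + [21, 24] -> [-9, 19, 21, 24]
  Merge [-4, -3, 9, 12] + [-9, 19, 21, 24] -> [-9, -4, -3, 9, 12, 19, 21, 24]


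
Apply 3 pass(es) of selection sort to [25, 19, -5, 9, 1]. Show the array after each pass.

Pass 1: Select minimum -5 at index 2, swap -> [-5, 19, 25, 9, 1]
Pass 2: Select minimum 1 at index 4, swap -> [-5, 1, 25, 9, 19]
Pass 3: Select minimum 9 at index 3, swap -> [-5, 1, 9, 25, 19]


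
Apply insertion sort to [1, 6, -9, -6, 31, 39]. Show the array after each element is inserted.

First element 1 is already 'sorted'
Insert 6: shifted 0 elements -> [1, 6, -9, -6, 31, 39]
Insert -9: shifted 2 elements -> [-9, 1, 6, -6, 31, 39]
Insert -6: shifted 2 elements -> [-9, -6, 1, 6, 31, 39]
Insert 31: shifted 0 elements -> [-9, -6, 1, 6, 31, 39]
Insert 39: shifted 0 elements -> [-9, -6, 1, 6, 31, 39]


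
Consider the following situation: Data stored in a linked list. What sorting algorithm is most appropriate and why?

Best choice: Merge sort
Reason: Merge sort doesn't require random access; can be done in O(1) extra space for linked lists


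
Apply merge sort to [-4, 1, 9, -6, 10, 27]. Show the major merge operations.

Divide and conquer:
  Merge [1] + [9] -> [1, 9]
  Merge [-4] + [1, 9] -> [-4, 1, 9]
  Merge [10] + [27] -> [10, 27]
  Merge [-6] + [10, 27] -> [-6, 10, 27]
  Merge [-4, 1, 9] + [-6, 10, 27] -> [-6, -4, 1, 9, 10, 27]


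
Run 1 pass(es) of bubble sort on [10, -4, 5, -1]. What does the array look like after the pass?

After pass 1: [-4, 5, -1, 10] (3 swaps)
Total swaps: 3


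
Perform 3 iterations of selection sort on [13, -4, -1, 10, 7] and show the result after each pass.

Pass 1: Select minimum -4 at index 1, swap -> [-4, 13, -1, 10, 7]
Pass 2: Select minimum -1 at index 2, swap -> [-4, -1, 13, 10, 7]
Pass 3: Select minimum 7 at index 4, swap -> [-4, -1, 7, 10, 13]


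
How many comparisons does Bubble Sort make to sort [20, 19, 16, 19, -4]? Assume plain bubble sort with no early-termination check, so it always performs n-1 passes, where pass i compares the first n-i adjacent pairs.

Pass 1: compare adjacent pairs (0,1)..(3,4) = 4 comparison(s), 4 swap(s) -> [19, 16, 19, -4, 20]
Pass 2: compare adjacent pairs (0,1)..(2,3) = 3 comparison(s), 2 swap(s) -> [16, 19, -4, 19, 20]
Pass 3: compare adjacent pairs (0,1)..(1,2) = 2 comparison(s), 1 swap(s) -> [16, -4, 19, 19, 20]
Pass 4: compare adjacent pairs (0,1)..(0,1) = 1 comparison(s), 1 swap(s) -> [-4, 16, 19, 19, 20]
Total comparisons: 4 + 3 + 2 + 1 = 10
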